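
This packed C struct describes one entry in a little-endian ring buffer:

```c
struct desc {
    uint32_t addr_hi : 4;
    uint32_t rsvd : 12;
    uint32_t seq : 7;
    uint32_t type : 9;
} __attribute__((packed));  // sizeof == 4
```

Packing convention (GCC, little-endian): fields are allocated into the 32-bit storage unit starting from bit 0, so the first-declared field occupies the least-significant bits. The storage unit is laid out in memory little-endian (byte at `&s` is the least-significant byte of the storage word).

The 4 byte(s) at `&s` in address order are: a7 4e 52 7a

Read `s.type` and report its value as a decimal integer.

244

[0]=0xa7 [1]=0x4e [2]=0x52 [3]=0x7a (little-endian) → word 0x7a524ea7
addr_hi [0+:4] = (word>>0) & 0xf = 7
rsvd [4+:12] = (word>>4) & 0xfff = 1258
seq [16+:7] = (word>>16) & 0x7f = 82
type [23+:9] = (word>>23) & 0x1ff = 244  ←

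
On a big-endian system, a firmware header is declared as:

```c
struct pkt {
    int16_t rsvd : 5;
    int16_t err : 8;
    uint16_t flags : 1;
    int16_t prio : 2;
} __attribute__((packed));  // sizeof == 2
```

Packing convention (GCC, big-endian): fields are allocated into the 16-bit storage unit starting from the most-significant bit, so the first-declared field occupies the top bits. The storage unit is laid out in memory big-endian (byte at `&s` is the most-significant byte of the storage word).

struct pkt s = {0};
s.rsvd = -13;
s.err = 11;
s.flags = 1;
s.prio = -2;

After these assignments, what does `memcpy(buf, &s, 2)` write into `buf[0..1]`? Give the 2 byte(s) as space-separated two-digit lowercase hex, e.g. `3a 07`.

98 5e

rsvd:5 = -13 → 0x13 << 11 → word 0x9800
err:8 = 11 → 0xb << 3 → word 0x9858
flags:1 = 1 → 0x1 << 2 → word 0x985c
prio:2 = -2 → 0x2 << 0 → word 0x985e
word = 0x985e → big-endian bytes:
  [0]=0x98  [1]=0x5e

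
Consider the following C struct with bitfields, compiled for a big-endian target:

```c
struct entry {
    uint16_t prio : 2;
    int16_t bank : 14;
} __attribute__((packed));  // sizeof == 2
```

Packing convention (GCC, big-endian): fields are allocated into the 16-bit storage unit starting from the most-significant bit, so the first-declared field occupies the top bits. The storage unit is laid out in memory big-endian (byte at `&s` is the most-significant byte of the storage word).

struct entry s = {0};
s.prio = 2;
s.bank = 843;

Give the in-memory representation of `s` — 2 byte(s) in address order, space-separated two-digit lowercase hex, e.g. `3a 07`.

[14+:2] prio=2 & 0x3 = 0x2; word=0x8000
[0+:14] bank=843 & 0x3fff = 0x34b; word=0x834b
word = 0x834b → big-endian bytes:
  [0]=0x83  [1]=0x4b

83 4b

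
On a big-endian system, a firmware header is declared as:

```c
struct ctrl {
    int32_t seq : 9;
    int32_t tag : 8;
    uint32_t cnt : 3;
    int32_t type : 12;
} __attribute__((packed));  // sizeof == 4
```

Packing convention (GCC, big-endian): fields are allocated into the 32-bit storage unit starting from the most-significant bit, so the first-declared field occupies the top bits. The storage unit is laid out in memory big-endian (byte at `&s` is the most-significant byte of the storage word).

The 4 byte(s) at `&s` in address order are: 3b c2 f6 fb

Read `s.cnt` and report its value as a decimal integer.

[0]=0x3b [1]=0xc2 [2]=0xf6 [3]=0xfb (big-endian) → word 0x3bc2f6fb
seq [23+:9] = (word>>23) & 0x1ff = 119
tag [15+:8] = (word>>15) & 0xff = 133
cnt [12+:3] = (word>>12) & 0x7 = 7  ←
type [0+:12] = (word>>0) & 0xfff = 1787

7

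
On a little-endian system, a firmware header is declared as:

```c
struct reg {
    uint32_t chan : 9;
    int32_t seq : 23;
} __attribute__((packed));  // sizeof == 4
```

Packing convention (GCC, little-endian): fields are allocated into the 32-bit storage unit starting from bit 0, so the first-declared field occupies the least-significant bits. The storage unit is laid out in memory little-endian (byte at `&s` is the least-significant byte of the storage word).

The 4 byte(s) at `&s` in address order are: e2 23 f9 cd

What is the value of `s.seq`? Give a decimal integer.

[0]=0xe2 [1]=0x23 [2]=0xf9 [3]=0xcd (little-endian) → word 0xcdf923e2
chan [0+:9] = (word>>0) & 0x1ff = 482
seq [9+:23] = (word>>9) & 0x7fffff = 6749329  ←
seq signed 23b, MSB=1: 6749329 - 8388608 = -1639279

-1639279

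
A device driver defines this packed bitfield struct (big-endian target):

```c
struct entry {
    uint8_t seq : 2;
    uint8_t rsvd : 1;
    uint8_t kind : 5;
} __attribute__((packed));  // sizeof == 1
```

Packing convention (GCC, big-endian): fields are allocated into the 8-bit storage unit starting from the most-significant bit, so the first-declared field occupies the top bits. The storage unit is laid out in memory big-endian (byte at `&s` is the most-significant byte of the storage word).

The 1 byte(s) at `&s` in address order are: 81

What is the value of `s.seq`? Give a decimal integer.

2

[0]=0x81 (big-endian) → word 0x81
seq [6+:2] = (word>>6) & 0x3 = 2  ←
rsvd [5+:1] = (word>>5) & 0x1 = 0
kind [0+:5] = (word>>0) & 0x1f = 1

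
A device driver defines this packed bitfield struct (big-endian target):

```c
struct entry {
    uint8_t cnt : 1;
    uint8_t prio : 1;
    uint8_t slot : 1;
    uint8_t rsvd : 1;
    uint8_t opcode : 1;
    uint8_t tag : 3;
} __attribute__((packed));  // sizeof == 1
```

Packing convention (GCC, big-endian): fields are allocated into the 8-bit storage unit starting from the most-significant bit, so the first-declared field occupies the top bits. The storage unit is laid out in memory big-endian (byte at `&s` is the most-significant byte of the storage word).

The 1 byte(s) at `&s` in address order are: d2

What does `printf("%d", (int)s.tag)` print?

[0]=0xd2 (big-endian) → word 0xd2
cnt [7+:1] = (word>>7) & 0x1 = 1
prio [6+:1] = (word>>6) & 0x1 = 1
slot [5+:1] = (word>>5) & 0x1 = 0
rsvd [4+:1] = (word>>4) & 0x1 = 1
opcode [3+:1] = (word>>3) & 0x1 = 0
tag [0+:3] = (word>>0) & 0x7 = 2  ←

2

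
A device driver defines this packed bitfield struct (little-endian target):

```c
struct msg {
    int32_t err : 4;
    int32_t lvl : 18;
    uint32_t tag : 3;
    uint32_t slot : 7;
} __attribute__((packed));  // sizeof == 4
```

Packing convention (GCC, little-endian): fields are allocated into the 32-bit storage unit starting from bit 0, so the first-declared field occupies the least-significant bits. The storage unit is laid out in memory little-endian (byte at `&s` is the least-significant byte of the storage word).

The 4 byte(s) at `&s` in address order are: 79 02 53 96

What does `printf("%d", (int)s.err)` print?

[0]=0x79 [1]=0x02 [2]=0x53 [3]=0x96 (little-endian) → word 0x96530279
err:4 @ bit 0 → (0x96530279>>0)&0xf = 0x9  ←
lvl:18 @ bit 4 → (0x96530279>>4)&0x3ffff = 0x13027
tag:3 @ bit 22 → (0x96530279>>22)&0x7 = 0x1
slot:7 @ bit 25 → (0x96530279>>25)&0x7f = 0x4b
err signed 4b, MSB=1: 9 - 16 = -7

-7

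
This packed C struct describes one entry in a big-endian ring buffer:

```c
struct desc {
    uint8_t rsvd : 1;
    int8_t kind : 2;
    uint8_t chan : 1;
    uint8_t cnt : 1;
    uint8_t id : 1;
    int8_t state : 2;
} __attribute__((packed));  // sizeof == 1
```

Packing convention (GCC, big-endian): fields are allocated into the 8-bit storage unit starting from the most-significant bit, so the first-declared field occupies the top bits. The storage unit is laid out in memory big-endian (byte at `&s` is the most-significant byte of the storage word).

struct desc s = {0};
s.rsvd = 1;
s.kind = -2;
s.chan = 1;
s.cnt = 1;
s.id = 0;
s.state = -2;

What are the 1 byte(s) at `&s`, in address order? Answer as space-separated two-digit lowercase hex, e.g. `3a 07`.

rsvd:1 = 1 → 0x1 << 7 → word 0x80
kind:2 = -2 → 0x2 << 5 → word 0xc0
chan:1 = 1 → 0x1 << 4 → word 0xd0
cnt:1 = 1 → 0x1 << 3 → word 0xd8
id:1 = 0 → 0x0 << 2 → word 0xd8
state:2 = -2 → 0x2 << 0 → word 0xda
word = 0xda → big-endian bytes:
  [0]=0xda

da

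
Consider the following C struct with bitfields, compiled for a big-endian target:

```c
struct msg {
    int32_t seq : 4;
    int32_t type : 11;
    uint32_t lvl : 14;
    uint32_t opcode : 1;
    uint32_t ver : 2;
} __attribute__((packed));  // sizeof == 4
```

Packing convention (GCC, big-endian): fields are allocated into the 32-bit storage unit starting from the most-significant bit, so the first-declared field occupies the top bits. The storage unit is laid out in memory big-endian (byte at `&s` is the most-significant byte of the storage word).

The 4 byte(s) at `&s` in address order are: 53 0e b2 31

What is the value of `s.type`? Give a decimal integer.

[0]=0x53 [1]=0x0e [2]=0xb2 [3]=0x31 (big-endian) → word 0x530eb231
seq [28+:4] = (word>>28) & 0xf = 5
type [17+:11] = (word>>17) & 0x7ff = 391  ←
lvl [3+:14] = (word>>3) & 0x3fff = 5702
opcode [2+:1] = (word>>2) & 0x1 = 0
ver [0+:2] = (word>>0) & 0x3 = 1
type signed 11b, MSB=0: value = 391

391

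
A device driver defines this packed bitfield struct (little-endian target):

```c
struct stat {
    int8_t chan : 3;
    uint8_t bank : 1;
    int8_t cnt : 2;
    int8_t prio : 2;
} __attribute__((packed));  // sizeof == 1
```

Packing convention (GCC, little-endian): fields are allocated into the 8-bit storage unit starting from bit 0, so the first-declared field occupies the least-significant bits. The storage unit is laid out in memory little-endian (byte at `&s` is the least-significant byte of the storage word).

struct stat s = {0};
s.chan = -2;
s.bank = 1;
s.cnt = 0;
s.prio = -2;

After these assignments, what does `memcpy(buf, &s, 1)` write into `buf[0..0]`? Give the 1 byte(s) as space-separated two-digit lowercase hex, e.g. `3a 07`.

chan (3b) val=-2 bits=0x6 at bit 0: 0x06
bank (1b) val=1 bits=0x1 at bit 3: 0x0e
cnt (2b) val=0 bits=0x0 at bit 4: 0x0e
prio (2b) val=-2 bits=0x2 at bit 6: 0x8e
word = 0x8e → little-endian bytes:
  [0]=0x8e

8e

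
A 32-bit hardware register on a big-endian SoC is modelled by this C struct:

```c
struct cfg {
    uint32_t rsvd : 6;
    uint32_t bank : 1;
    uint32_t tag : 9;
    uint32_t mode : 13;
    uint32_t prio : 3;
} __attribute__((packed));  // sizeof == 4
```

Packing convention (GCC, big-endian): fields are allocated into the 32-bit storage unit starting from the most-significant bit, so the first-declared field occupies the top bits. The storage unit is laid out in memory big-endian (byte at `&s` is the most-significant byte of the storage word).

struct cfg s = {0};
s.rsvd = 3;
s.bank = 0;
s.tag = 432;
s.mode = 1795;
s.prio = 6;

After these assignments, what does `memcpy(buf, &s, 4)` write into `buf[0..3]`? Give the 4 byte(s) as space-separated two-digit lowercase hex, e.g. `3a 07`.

0d b0 38 1e

[26+:6] rsvd=3 & 0x3f = 0x3; word=0x0c000000
[25+:1] bank=0 & 0x1 = 0x0; word=0x0c000000
[16+:9] tag=432 & 0x1ff = 0x1b0; word=0x0db00000
[3+:13] mode=1795 & 0x1fff = 0x703; word=0x0db03818
[0+:3] prio=6 & 0x7 = 0x6; word=0x0db0381e
word = 0x0db0381e → big-endian bytes:
  [0]=0x0d  [1]=0xb0  [2]=0x38  [3]=0x1e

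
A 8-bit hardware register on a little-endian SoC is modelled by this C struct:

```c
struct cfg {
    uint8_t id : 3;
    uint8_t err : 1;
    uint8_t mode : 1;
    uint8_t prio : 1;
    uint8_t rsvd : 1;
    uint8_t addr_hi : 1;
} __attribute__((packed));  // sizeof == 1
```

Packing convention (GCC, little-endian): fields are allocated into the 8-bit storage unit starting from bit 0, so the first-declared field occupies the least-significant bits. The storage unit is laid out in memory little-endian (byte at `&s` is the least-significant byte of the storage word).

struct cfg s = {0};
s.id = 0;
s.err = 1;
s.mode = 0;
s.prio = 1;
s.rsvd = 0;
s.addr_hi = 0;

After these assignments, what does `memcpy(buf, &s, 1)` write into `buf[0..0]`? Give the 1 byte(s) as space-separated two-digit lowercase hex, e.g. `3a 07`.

id:3 = 0 → 0x0 << 0 → word 0x00
err:1 = 1 → 0x1 << 3 → word 0x08
mode:1 = 0 → 0x0 << 4 → word 0x08
prio:1 = 1 → 0x1 << 5 → word 0x28
rsvd:1 = 0 → 0x0 << 6 → word 0x28
addr_hi:1 = 0 → 0x0 << 7 → word 0x28
word = 0x28 → little-endian bytes:
  [0]=0x28

28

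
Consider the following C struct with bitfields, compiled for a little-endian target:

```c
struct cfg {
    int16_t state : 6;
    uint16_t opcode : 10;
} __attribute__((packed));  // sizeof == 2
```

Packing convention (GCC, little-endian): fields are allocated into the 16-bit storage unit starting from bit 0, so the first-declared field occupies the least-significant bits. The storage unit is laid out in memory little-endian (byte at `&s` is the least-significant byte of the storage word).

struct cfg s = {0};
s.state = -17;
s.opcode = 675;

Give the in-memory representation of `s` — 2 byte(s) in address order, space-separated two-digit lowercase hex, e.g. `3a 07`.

ef a8

state (6b) val=-17 bits=0x2f at bit 0: 0x002f
opcode (10b) val=675 bits=0x2a3 at bit 6: 0xa8ef
word = 0xa8ef → little-endian bytes:
  [0]=0xef  [1]=0xa8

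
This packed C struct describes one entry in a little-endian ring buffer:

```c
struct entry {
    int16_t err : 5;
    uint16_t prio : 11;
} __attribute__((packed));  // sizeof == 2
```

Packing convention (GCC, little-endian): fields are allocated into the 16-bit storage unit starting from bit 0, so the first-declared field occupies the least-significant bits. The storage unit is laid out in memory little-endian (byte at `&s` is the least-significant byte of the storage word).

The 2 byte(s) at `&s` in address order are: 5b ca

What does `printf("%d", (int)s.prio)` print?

1618

[0]=0x5b [1]=0xca (little-endian) → word 0xca5b
err:5 @ bit 0 → (0xca5b>>0)&0x1f = 0x1b
prio:11 @ bit 5 → (0xca5b>>5)&0x7ff = 0x652  ←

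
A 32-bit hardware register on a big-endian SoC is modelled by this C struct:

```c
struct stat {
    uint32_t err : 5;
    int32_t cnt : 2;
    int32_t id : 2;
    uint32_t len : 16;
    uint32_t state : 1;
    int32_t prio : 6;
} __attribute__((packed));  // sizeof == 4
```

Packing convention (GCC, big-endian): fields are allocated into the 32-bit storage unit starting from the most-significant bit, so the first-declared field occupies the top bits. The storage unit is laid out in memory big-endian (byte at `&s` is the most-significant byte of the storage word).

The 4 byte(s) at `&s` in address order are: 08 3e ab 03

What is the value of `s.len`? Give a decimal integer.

32086

[0]=0x08 [1]=0x3e [2]=0xab [3]=0x03 (big-endian) → word 0x083eab03
err [27+:5] = (word>>27) & 0x1f = 1
cnt [25+:2] = (word>>25) & 0x3 = 0
id [23+:2] = (word>>23) & 0x3 = 0
len [7+:16] = (word>>7) & 0xffff = 32086  ←
state [6+:1] = (word>>6) & 0x1 = 0
prio [0+:6] = (word>>0) & 0x3f = 3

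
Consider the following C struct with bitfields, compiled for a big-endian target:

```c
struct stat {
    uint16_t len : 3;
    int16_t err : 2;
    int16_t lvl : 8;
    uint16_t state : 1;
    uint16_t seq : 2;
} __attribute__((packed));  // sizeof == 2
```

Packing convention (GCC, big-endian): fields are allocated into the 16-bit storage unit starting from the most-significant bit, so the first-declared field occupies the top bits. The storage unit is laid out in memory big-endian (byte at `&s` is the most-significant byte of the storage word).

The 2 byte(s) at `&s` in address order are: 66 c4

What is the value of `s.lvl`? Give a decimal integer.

[0]=0x66 [1]=0xc4 (big-endian) → word 0x66c4
len [13+:3] = (word>>13) & 0x7 = 3
err [11+:2] = (word>>11) & 0x3 = 0
lvl [3+:8] = (word>>3) & 0xff = 216  ←
state [2+:1] = (word>>2) & 0x1 = 1
seq [0+:2] = (word>>0) & 0x3 = 0
lvl signed 8b, MSB=1: 216 - 256 = -40

-40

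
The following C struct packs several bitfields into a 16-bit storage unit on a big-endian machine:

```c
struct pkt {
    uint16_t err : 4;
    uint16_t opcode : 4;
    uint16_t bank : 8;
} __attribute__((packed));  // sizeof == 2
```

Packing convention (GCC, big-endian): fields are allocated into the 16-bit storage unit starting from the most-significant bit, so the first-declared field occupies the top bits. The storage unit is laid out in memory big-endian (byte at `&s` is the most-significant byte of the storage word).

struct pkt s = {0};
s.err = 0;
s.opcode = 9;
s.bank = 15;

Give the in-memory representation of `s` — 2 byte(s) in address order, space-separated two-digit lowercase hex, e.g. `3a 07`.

09 0f

[12+:4] err=0 & 0xf = 0x0; word=0x0000
[8+:4] opcode=9 & 0xf = 0x9; word=0x0900
[0+:8] bank=15 & 0xff = 0xf; word=0x090f
word = 0x090f → big-endian bytes:
  [0]=0x09  [1]=0x0f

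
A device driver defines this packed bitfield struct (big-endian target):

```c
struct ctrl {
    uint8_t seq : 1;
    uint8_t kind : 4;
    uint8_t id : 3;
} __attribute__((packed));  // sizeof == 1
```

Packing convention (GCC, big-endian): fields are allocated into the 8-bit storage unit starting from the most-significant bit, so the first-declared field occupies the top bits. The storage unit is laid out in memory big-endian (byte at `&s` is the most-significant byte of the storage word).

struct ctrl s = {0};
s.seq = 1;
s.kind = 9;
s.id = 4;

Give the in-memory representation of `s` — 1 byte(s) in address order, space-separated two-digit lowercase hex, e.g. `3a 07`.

seq (1b) val=1 bits=0x1 at bit 7: 0x80
kind (4b) val=9 bits=0x9 at bit 3: 0xc8
id (3b) val=4 bits=0x4 at bit 0: 0xcc
word = 0xcc → big-endian bytes:
  [0]=0xcc

cc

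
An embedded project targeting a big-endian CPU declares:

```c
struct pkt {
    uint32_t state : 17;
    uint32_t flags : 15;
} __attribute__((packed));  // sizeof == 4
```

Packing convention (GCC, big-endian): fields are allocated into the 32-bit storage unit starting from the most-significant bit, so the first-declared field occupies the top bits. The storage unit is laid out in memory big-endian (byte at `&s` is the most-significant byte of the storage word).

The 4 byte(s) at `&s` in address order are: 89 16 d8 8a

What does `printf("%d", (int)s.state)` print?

70189

[0]=0x89 [1]=0x16 [2]=0xd8 [3]=0x8a (big-endian) → word 0x8916d88a
state [15+:17] = (word>>15) & 0x1ffff = 70189  ←
flags [0+:15] = (word>>0) & 0x7fff = 22666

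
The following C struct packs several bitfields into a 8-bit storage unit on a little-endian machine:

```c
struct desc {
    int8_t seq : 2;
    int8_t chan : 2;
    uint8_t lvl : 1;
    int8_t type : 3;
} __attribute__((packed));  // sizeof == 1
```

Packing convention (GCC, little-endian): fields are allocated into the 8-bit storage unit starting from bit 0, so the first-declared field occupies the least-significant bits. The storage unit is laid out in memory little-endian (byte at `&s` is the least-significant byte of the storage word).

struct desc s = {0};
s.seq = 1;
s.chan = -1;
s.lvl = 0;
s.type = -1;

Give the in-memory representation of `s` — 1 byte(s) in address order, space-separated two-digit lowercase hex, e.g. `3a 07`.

seq (2b) val=1 bits=0x1 at bit 0: 0x01
chan (2b) val=-1 bits=0x3 at bit 2: 0x0d
lvl (1b) val=0 bits=0x0 at bit 4: 0x0d
type (3b) val=-1 bits=0x7 at bit 5: 0xed
word = 0xed → little-endian bytes:
  [0]=0xed

ed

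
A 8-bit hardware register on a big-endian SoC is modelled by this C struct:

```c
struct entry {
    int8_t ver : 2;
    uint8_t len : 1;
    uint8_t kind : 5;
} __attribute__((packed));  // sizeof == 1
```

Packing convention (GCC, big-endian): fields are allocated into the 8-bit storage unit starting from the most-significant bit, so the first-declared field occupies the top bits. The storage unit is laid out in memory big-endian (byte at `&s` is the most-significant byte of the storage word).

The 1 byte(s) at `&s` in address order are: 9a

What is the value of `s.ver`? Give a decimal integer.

[0]=0x9a (big-endian) → word 0x9a
ver [6+:2] = (word>>6) & 0x3 = 2  ←
len [5+:1] = (word>>5) & 0x1 = 0
kind [0+:5] = (word>>0) & 0x1f = 26
ver signed 2b, MSB=1: 2 - 4 = -2

-2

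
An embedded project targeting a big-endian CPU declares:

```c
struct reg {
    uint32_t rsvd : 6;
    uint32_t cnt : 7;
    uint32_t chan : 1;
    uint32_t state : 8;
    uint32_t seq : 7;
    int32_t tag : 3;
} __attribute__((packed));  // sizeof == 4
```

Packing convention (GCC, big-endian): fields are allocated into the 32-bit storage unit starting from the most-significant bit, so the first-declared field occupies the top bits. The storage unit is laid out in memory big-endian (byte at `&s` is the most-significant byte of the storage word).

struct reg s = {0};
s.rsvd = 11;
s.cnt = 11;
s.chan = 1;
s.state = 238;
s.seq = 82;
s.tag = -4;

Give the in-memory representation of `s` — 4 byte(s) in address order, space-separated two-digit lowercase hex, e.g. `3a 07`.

rsvd (6b) val=11 bits=0xb at bit 26: 0x2c000000
cnt (7b) val=11 bits=0xb at bit 19: 0x2c580000
chan (1b) val=1 bits=0x1 at bit 18: 0x2c5c0000
state (8b) val=238 bits=0xee at bit 10: 0x2c5fb800
seq (7b) val=82 bits=0x52 at bit 3: 0x2c5fba90
tag (3b) val=-4 bits=0x4 at bit 0: 0x2c5fba94
word = 0x2c5fba94 → big-endian bytes:
  [0]=0x2c  [1]=0x5f  [2]=0xba  [3]=0x94

2c 5f ba 94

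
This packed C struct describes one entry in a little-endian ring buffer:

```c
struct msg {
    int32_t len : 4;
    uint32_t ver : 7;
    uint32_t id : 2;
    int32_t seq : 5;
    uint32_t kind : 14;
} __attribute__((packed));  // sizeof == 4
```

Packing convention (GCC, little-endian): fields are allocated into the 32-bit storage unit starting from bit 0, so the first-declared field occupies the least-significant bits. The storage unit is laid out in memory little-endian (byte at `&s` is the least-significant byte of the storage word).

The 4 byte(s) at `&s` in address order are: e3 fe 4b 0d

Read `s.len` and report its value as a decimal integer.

[0]=0xe3 [1]=0xfe [2]=0x4b [3]=0x0d (little-endian) → word 0x0d4bfee3
len [0+:4] = (word>>0) & 0xf = 3  ←
ver [4+:7] = (word>>4) & 0x7f = 110
id [11+:2] = (word>>11) & 0x3 = 3
seq [13+:5] = (word>>13) & 0x1f = 31
kind [18+:14] = (word>>18) & 0x3fff = 850
len signed 4b, MSB=0: value = 3

3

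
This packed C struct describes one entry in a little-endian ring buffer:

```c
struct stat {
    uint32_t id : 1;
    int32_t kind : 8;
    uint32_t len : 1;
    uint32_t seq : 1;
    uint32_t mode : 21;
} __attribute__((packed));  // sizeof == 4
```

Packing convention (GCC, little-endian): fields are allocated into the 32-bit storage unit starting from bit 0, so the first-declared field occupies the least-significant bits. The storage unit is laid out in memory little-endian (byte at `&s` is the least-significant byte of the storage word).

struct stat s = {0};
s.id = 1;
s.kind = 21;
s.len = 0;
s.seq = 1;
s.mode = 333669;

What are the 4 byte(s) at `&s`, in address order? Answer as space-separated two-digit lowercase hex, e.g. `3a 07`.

2b 2c bb 28

id (1b) val=1 bits=0x1 at bit 0: 0x00000001
kind (8b) val=21 bits=0x15 at bit 1: 0x0000002b
len (1b) val=0 bits=0x0 at bit 9: 0x0000002b
seq (1b) val=1 bits=0x1 at bit 10: 0x0000042b
mode (21b) val=333669 bits=0x51765 at bit 11: 0x28bb2c2b
word = 0x28bb2c2b → little-endian bytes:
  [0]=0x2b  [1]=0x2c  [2]=0xbb  [3]=0x28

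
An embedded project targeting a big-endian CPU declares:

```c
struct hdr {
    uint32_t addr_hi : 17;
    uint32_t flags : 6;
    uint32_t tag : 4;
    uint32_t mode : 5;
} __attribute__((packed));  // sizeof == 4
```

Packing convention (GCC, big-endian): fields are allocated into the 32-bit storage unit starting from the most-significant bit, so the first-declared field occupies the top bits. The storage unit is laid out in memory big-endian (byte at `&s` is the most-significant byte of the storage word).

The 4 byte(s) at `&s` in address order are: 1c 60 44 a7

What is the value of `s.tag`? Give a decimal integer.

5

[0]=0x1c [1]=0x60 [2]=0x44 [3]=0xa7 (big-endian) → word 0x1c6044a7
addr_hi [15+:17] = (word>>15) & 0x1ffff = 14528
flags [9+:6] = (word>>9) & 0x3f = 34
tag [5+:4] = (word>>5) & 0xf = 5  ←
mode [0+:5] = (word>>0) & 0x1f = 7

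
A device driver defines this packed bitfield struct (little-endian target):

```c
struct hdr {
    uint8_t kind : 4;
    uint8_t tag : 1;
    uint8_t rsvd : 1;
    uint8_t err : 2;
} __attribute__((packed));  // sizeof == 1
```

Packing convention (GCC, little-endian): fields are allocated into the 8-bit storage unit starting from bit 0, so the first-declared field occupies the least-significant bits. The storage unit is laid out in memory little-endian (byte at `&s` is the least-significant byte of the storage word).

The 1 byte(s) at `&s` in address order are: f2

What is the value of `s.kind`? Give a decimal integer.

[0]=0xf2 (little-endian) → word 0xf2
kind [0+:4] = (word>>0) & 0xf = 2  ←
tag [4+:1] = (word>>4) & 0x1 = 1
rsvd [5+:1] = (word>>5) & 0x1 = 1
err [6+:2] = (word>>6) & 0x3 = 3

2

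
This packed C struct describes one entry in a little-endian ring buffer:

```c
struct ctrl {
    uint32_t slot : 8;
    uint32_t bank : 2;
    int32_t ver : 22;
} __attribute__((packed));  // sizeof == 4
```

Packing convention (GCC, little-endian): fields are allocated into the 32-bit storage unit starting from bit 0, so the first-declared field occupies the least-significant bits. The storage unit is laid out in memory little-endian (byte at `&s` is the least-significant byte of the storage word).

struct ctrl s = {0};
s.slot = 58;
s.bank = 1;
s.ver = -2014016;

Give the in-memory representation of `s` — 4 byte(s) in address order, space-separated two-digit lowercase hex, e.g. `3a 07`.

[0+:8] slot=58 & 0xff = 0x3a; word=0x0000003a
[8+:2] bank=1 & 0x3 = 0x1; word=0x0000013a
[10+:22] ver=-2014016 & 0x3fffff = 0x2144c0; word=0x8513013a
word = 0x8513013a → little-endian bytes:
  [0]=0x3a  [1]=0x01  [2]=0x13  [3]=0x85

3a 01 13 85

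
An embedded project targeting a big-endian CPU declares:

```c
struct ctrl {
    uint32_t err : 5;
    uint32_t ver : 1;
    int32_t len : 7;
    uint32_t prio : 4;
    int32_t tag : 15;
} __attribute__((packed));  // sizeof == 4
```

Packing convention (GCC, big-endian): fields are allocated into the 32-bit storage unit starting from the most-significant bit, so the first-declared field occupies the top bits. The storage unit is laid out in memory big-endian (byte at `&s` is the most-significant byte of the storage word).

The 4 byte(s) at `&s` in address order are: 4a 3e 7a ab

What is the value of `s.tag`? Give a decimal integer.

-1365

[0]=0x4a [1]=0x3e [2]=0x7a [3]=0xab (big-endian) → word 0x4a3e7aab
err:5 @ bit 27 → (0x4a3e7aab>>27)&0x1f = 0x9
ver:1 @ bit 26 → (0x4a3e7aab>>26)&0x1 = 0x0
len:7 @ bit 19 → (0x4a3e7aab>>19)&0x7f = 0x47
prio:4 @ bit 15 → (0x4a3e7aab>>15)&0xf = 0xc
tag:15 @ bit 0 → (0x4a3e7aab>>0)&0x7fff = 0x7aab  ←
tag signed 15b, MSB=1: 31403 - 32768 = -1365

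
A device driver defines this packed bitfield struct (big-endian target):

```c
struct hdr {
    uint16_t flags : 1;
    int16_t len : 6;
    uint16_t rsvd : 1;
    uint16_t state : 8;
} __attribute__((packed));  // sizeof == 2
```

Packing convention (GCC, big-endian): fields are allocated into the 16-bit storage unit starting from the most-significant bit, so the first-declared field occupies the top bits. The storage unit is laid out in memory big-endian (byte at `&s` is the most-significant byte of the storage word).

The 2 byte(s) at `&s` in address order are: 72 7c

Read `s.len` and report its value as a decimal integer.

[0]=0x72 [1]=0x7c (big-endian) → word 0x727c
flags:1 @ bit 15 → (0x727c>>15)&0x1 = 0x0
len:6 @ bit 9 → (0x727c>>9)&0x3f = 0x39  ←
rsvd:1 @ bit 8 → (0x727c>>8)&0x1 = 0x0
state:8 @ bit 0 → (0x727c>>0)&0xff = 0x7c
len signed 6b, MSB=1: 57 - 64 = -7

-7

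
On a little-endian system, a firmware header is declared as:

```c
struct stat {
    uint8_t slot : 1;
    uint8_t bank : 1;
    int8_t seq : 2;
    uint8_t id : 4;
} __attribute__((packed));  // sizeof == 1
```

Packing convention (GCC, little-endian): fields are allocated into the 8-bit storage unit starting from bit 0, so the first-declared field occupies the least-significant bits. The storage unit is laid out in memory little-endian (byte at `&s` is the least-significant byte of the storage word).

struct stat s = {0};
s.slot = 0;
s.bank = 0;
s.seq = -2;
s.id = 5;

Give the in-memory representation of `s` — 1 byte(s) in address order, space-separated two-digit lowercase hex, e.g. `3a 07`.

58

slot:1 = 0 → 0x0 << 0 → word 0x00
bank:1 = 0 → 0x0 << 1 → word 0x00
seq:2 = -2 → 0x2 << 2 → word 0x08
id:4 = 5 → 0x5 << 4 → word 0x58
word = 0x58 → little-endian bytes:
  [0]=0x58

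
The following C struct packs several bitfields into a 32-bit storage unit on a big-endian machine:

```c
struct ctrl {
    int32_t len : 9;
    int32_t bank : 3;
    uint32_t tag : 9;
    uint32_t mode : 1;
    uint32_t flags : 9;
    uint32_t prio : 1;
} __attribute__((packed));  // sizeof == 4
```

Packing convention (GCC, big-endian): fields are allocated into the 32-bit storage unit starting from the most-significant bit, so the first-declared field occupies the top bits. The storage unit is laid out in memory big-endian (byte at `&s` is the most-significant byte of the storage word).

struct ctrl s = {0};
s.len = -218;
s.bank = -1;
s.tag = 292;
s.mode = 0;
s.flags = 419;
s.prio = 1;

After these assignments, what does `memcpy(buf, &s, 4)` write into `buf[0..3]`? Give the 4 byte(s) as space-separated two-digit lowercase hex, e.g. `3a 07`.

93 79 23 47

[23+:9] len=-218 & 0x1ff = 0x126; word=0x93000000
[20+:3] bank=-1 & 0x7 = 0x7; word=0x93700000
[11+:9] tag=292 & 0x1ff = 0x124; word=0x93792000
[10+:1] mode=0 & 0x1 = 0x0; word=0x93792000
[1+:9] flags=419 & 0x1ff = 0x1a3; word=0x93792346
[0+:1] prio=1 & 0x1 = 0x1; word=0x93792347
word = 0x93792347 → big-endian bytes:
  [0]=0x93  [1]=0x79  [2]=0x23  [3]=0x47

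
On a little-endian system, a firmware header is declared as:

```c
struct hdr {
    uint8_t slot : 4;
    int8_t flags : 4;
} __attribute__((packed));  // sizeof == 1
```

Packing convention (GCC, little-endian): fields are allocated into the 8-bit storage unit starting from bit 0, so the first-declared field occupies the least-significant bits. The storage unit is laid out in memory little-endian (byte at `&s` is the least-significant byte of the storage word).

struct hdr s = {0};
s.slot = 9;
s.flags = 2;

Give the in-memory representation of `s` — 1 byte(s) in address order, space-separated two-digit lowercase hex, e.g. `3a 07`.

slot (4b) val=9 bits=0x9 at bit 0: 0x09
flags (4b) val=2 bits=0x2 at bit 4: 0x29
word = 0x29 → little-endian bytes:
  [0]=0x29

29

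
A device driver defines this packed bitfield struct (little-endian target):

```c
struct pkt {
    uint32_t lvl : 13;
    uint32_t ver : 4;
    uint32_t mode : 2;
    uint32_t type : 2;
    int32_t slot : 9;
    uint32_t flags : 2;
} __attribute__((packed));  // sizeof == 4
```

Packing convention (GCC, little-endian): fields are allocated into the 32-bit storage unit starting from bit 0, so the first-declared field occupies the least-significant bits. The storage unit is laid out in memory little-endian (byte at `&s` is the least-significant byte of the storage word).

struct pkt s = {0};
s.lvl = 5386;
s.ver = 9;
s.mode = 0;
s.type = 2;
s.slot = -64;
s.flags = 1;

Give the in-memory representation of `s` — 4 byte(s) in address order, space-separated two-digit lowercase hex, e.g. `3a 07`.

0a 35 11 78

lvl:13 = 5386 → 0x150a << 0 → word 0x0000150a
ver:4 = 9 → 0x9 << 13 → word 0x0001350a
mode:2 = 0 → 0x0 << 17 → word 0x0001350a
type:2 = 2 → 0x2 << 19 → word 0x0011350a
slot:9 = -64 → 0x1c0 << 21 → word 0x3811350a
flags:2 = 1 → 0x1 << 30 → word 0x7811350a
word = 0x7811350a → little-endian bytes:
  [0]=0x0a  [1]=0x35  [2]=0x11  [3]=0x78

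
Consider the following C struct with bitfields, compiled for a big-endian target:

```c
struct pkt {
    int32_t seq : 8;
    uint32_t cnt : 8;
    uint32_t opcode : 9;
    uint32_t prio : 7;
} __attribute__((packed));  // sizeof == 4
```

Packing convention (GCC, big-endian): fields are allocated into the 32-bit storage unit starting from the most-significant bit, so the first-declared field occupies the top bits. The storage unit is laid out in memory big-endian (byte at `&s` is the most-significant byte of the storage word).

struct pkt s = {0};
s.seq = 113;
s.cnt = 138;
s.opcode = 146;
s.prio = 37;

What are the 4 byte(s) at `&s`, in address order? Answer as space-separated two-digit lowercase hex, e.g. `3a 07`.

[24+:8] seq=113 & 0xff = 0x71; word=0x71000000
[16+:8] cnt=138 & 0xff = 0x8a; word=0x718a0000
[7+:9] opcode=146 & 0x1ff = 0x92; word=0x718a4900
[0+:7] prio=37 & 0x7f = 0x25; word=0x718a4925
word = 0x718a4925 → big-endian bytes:
  [0]=0x71  [1]=0x8a  [2]=0x49  [3]=0x25

71 8a 49 25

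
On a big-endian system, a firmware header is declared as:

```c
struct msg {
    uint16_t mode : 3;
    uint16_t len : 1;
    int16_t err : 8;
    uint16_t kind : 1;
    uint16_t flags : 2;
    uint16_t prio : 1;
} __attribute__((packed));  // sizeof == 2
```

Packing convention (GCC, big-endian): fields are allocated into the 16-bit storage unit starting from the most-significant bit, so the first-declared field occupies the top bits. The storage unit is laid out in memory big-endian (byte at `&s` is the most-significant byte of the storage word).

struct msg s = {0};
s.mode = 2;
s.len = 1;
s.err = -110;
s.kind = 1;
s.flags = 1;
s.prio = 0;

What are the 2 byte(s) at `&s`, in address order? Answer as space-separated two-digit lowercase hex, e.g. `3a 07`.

mode (3b) val=2 bits=0x2 at bit 13: 0x4000
len (1b) val=1 bits=0x1 at bit 12: 0x5000
err (8b) val=-110 bits=0x92 at bit 4: 0x5920
kind (1b) val=1 bits=0x1 at bit 3: 0x5928
flags (2b) val=1 bits=0x1 at bit 1: 0x592a
prio (1b) val=0 bits=0x0 at bit 0: 0x592a
word = 0x592a → big-endian bytes:
  [0]=0x59  [1]=0x2a

59 2a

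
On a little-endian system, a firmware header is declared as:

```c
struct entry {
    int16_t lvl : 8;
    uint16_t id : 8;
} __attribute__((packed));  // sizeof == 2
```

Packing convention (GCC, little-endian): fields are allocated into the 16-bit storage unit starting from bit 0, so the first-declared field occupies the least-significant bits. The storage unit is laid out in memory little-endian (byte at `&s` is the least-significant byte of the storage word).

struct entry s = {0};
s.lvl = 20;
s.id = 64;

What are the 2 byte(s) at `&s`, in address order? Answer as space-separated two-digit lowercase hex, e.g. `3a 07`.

14 40

[0+:8] lvl=20 & 0xff = 0x14; word=0x0014
[8+:8] id=64 & 0xff = 0x40; word=0x4014
word = 0x4014 → little-endian bytes:
  [0]=0x14  [1]=0x40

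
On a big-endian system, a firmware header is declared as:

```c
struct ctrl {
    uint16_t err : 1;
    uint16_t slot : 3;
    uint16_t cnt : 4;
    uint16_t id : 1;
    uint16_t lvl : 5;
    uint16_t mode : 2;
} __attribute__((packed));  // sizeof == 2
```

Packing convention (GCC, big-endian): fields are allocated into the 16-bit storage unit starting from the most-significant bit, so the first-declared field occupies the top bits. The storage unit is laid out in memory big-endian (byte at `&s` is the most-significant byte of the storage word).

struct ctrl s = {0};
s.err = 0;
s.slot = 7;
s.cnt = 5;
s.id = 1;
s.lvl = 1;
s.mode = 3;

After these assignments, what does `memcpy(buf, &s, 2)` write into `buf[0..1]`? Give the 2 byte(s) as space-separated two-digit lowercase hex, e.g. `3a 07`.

err:1 = 0 → 0x0 << 15 → word 0x0000
slot:3 = 7 → 0x7 << 12 → word 0x7000
cnt:4 = 5 → 0x5 << 8 → word 0x7500
id:1 = 1 → 0x1 << 7 → word 0x7580
lvl:5 = 1 → 0x1 << 2 → word 0x7584
mode:2 = 3 → 0x3 << 0 → word 0x7587
word = 0x7587 → big-endian bytes:
  [0]=0x75  [1]=0x87

75 87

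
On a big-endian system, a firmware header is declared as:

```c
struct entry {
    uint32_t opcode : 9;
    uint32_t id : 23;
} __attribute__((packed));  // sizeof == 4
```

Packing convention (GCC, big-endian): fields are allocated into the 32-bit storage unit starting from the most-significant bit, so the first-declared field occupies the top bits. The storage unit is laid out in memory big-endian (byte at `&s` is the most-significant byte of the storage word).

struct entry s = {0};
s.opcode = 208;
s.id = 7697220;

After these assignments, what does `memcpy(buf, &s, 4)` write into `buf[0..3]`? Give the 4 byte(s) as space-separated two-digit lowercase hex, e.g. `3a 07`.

[23+:9] opcode=208 & 0x1ff = 0xd0; word=0x68000000
[0+:23] id=7697220 & 0x7fffff = 0x757344; word=0x68757344
word = 0x68757344 → big-endian bytes:
  [0]=0x68  [1]=0x75  [2]=0x73  [3]=0x44

68 75 73 44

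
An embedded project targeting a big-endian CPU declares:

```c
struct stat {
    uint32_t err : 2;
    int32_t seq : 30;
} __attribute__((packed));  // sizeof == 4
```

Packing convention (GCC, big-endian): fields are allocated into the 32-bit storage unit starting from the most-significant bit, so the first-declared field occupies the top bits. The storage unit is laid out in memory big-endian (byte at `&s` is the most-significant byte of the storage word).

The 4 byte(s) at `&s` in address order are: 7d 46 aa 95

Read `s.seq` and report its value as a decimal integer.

[0]=0x7d [1]=0x46 [2]=0xaa [3]=0x95 (big-endian) → word 0x7d46aa95
err [30+:2] = (word>>30) & 0x3 = 1
seq [0+:30] = (word>>0) & 0x3fffffff = 1028041365  ←
seq signed 30b, MSB=1: 1028041365 - 1073741824 = -45700459

-45700459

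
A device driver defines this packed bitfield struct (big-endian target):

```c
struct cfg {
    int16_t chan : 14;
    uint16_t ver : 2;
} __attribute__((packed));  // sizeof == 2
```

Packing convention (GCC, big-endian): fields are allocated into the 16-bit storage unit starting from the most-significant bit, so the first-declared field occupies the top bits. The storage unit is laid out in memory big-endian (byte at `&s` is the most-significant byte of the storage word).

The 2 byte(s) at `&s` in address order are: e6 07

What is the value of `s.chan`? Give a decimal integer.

[0]=0xe6 [1]=0x07 (big-endian) → word 0xe607
chan:14 @ bit 2 → (0xe607>>2)&0x3fff = 0x3981  ←
ver:2 @ bit 0 → (0xe607>>0)&0x3 = 0x3
chan signed 14b, MSB=1: 14721 - 16384 = -1663

-1663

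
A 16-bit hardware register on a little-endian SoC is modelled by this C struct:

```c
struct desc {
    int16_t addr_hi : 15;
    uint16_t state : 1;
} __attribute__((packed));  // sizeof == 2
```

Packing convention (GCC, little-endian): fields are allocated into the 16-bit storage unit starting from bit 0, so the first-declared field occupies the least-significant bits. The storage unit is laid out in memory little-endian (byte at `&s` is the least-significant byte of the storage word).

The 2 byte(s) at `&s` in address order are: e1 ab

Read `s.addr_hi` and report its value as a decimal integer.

[0]=0xe1 [1]=0xab (little-endian) → word 0xabe1
addr_hi:15 @ bit 0 → (0xabe1>>0)&0x7fff = 0x2be1  ←
state:1 @ bit 15 → (0xabe1>>15)&0x1 = 0x1
addr_hi signed 15b, MSB=0: value = 11233

11233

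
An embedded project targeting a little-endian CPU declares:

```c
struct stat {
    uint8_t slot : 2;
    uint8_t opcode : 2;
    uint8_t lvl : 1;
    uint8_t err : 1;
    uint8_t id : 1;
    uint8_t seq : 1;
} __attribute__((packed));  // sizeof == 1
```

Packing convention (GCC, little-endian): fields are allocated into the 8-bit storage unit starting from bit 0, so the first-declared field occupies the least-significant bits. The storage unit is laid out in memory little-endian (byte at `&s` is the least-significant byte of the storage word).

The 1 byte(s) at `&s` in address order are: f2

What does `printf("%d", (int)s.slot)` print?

[0]=0xf2 (little-endian) → word 0xf2
slot:2 @ bit 0 → (0xf2>>0)&0x3 = 0x2  ←
opcode:2 @ bit 2 → (0xf2>>2)&0x3 = 0x0
lvl:1 @ bit 4 → (0xf2>>4)&0x1 = 0x1
err:1 @ bit 5 → (0xf2>>5)&0x1 = 0x1
id:1 @ bit 6 → (0xf2>>6)&0x1 = 0x1
seq:1 @ bit 7 → (0xf2>>7)&0x1 = 0x1

2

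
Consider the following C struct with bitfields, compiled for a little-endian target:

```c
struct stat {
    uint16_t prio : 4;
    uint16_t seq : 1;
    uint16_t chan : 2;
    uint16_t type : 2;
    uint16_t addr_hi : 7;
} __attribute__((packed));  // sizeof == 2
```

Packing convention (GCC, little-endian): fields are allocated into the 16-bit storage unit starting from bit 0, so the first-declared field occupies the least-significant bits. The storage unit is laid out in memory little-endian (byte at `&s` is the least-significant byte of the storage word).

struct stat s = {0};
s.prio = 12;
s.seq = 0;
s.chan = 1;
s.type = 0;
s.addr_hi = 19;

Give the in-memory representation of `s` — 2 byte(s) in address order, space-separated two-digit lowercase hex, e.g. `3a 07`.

2c 26

prio (4b) val=12 bits=0xc at bit 0: 0x000c
seq (1b) val=0 bits=0x0 at bit 4: 0x000c
chan (2b) val=1 bits=0x1 at bit 5: 0x002c
type (2b) val=0 bits=0x0 at bit 7: 0x002c
addr_hi (7b) val=19 bits=0x13 at bit 9: 0x262c
word = 0x262c → little-endian bytes:
  [0]=0x2c  [1]=0x26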